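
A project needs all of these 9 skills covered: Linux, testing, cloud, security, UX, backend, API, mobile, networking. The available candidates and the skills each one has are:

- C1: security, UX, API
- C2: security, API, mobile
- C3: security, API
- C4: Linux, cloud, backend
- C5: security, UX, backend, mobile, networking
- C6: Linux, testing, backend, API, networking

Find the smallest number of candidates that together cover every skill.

3

C4, C5, C6 together cover {Linux, testing, cloud, security, UX, backend, API, mobile, networking} — every skill.
No 2 of the 6 candidates cover everything (all 15 pairs fall short), so 3 is minimum.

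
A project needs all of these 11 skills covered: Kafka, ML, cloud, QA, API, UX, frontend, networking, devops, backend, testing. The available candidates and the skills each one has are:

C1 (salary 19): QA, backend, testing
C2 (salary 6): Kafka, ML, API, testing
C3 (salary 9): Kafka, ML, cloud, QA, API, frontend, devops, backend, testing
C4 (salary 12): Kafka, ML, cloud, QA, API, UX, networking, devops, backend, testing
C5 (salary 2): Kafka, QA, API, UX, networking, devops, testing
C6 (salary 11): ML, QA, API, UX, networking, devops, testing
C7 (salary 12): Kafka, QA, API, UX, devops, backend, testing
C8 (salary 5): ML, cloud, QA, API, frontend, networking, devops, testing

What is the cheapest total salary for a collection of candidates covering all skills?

C3, C5 cover every skill at salary 9 + 2 = 11.
Any cover uses at least 2 candidates; among all covering selections none totals below 11.
Greedy by coverage-per-salary would pick C5, C8, C3 for 16 — worse than the optimum 11.

11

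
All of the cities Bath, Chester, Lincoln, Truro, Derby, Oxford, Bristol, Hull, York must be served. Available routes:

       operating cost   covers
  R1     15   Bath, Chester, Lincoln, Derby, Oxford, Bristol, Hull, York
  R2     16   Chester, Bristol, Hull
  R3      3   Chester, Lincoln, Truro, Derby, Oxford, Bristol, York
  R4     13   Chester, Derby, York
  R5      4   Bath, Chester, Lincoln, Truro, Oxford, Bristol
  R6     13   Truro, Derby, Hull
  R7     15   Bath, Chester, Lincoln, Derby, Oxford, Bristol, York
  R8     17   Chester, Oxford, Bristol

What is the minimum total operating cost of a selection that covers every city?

R1, R3 cover every city at operating cost 15 + 3 = 18.
Any cover uses at least 2 routes; among all covering selections none totals below 18.
Greedy by coverage-per-operating cost would pick R3, R5, R6 for 20 — worse than the optimum 18.

18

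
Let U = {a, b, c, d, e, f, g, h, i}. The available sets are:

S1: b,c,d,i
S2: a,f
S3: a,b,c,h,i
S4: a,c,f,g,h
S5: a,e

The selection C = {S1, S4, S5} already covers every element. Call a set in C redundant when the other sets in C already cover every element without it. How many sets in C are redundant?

Drop S1: b, d, i uncovered — not redundant.
Drop S4: f, g, h uncovered — not redundant.
Drop S5: e uncovered — not redundant.
None of the sets in C is redundant.

0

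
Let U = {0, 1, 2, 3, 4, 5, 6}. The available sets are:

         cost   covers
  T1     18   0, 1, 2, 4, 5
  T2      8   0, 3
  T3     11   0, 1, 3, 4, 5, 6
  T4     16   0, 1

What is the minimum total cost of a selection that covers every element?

T1, T3 cover every element at cost 18 + 11 = 29.
Any cover uses at least 2 sets; among all covering selections none totals below 29.

29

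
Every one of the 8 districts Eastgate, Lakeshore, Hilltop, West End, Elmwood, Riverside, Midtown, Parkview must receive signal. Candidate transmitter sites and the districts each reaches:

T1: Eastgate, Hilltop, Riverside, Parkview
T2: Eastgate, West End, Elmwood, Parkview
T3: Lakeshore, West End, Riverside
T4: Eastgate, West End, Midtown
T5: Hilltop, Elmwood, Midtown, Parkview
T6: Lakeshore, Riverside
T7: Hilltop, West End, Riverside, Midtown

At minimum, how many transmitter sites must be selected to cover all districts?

T1, T3, T5 together cover {Eastgate, Lakeshore, Hilltop, West End, Elmwood, Riverside, Midtown, Parkview} — every district.
No 2 of the 7 transmitter sites cover everything (all 21 pairs fall short), so 3 is minimum.
Greedy (largest uncovered first) would take T1, T2, T3, T4 — 4 transmitter sites — but 3 suffice.

3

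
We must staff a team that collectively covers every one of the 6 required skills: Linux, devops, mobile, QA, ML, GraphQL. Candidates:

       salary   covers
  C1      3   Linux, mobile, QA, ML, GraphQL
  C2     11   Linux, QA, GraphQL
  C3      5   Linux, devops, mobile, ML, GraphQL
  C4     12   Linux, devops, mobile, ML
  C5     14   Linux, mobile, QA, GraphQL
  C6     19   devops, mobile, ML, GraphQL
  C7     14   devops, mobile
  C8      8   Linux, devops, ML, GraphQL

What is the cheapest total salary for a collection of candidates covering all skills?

8

C1, C3 cover every skill at salary 3 + 5 = 8.
Any cover uses at least 2 candidates; among all covering selections none totals below 8.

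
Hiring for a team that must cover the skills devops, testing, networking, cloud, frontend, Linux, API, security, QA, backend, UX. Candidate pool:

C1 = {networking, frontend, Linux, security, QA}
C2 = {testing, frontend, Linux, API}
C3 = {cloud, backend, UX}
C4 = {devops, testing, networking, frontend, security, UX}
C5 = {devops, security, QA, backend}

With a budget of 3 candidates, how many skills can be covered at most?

10

Choosing C1, C2, C3 covers {testing, networking, cloud, frontend, Linux, API, security, QA, backend, UX} — 10 skills.
No choice of 3 candidates does better; here devops is left uncovered.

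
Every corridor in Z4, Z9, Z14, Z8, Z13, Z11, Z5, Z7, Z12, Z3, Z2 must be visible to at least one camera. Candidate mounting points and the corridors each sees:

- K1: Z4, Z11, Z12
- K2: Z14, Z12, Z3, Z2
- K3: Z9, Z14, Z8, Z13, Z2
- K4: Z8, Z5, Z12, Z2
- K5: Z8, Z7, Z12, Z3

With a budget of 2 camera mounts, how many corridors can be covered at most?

8

Choosing K1, K3 covers {Z4, Z9, Z14, Z8, Z13, Z11, Z12, Z2} — 8 corridors.
No choice of 2 camera mounts does better; here Z5, Z7, Z3 are left uncovered.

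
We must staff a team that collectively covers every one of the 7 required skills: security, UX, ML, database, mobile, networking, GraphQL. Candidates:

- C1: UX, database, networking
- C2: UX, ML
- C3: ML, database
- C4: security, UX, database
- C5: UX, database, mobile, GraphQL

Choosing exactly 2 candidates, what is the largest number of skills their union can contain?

5

Choosing C1, C5 covers {UX, database, mobile, networking, GraphQL} — 5 skills.
No choice of 2 candidates does better; here security, ML are left uncovered.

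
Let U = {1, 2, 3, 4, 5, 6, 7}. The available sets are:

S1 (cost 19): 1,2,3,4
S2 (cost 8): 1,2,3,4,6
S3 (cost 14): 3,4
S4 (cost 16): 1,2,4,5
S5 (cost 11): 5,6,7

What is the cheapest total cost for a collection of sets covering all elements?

19

S2, S5 cover every element at cost 8 + 11 = 19.
Any cover uses at least 2 sets; among all covering selections none totals below 19.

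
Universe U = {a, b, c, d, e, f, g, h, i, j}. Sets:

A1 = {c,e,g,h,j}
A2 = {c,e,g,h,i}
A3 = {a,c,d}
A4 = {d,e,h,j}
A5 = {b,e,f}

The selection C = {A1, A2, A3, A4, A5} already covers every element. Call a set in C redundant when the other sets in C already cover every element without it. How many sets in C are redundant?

Drop A1: the rest still cover every element — redundant.
Drop A2: i uncovered — not redundant.
Drop A3: a uncovered — not redundant.
Drop A4: the rest still cover every element — redundant.
Drop A5: b, f uncovered — not redundant.
2 redundant: A1, A4.

2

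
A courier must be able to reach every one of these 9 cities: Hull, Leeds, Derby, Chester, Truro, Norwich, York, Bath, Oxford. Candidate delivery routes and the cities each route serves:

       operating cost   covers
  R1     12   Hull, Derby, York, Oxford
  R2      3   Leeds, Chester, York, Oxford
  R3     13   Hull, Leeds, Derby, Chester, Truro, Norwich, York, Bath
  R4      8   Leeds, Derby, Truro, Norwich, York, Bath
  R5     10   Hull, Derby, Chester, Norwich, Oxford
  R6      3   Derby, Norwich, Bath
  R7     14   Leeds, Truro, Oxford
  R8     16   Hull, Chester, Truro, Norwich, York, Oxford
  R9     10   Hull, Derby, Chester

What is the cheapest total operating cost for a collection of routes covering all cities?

16

R2, R3 cover every city at operating cost 3 + 13 = 16.
Any cover uses at least 2 routes; among all covering selections none totals below 16.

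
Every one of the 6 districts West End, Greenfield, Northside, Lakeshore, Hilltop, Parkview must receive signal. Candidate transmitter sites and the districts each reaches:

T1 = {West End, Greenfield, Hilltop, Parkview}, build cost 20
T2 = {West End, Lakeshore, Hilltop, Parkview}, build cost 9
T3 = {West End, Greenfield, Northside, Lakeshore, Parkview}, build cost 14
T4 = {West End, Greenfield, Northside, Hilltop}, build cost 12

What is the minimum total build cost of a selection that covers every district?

T2, T4 cover every district at build cost 9 + 12 = 21.
Any cover uses at least 2 transmitter sites; among all covering selections none totals below 21.

21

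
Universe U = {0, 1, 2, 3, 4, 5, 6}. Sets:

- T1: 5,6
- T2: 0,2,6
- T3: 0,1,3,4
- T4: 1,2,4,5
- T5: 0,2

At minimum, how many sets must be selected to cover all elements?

T1, T2, T3 together cover {0, 1, 2, 3, 4, 5, 6} — every element.
No 2 of the 5 sets cover everything (all 10 pairs fall short), so 3 is minimum.

3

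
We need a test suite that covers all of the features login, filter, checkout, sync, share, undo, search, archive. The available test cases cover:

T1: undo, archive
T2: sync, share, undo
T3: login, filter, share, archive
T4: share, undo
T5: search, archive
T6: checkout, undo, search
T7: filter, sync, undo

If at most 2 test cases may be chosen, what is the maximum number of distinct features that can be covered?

Choosing T3, T6 covers {login, filter, checkout, share, undo, search, archive} — 7 features.
No choice of 2 test cases does better; here sync is left uncovered.

7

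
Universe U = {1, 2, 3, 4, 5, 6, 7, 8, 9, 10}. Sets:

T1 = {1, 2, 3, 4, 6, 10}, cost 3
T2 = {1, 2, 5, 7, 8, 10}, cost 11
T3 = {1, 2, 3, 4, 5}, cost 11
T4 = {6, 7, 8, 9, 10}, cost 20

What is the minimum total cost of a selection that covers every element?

31

T3, T4 cover every element at cost 11 + 20 = 31.
Any cover uses at least 2 sets; among all covering selections none totals below 31.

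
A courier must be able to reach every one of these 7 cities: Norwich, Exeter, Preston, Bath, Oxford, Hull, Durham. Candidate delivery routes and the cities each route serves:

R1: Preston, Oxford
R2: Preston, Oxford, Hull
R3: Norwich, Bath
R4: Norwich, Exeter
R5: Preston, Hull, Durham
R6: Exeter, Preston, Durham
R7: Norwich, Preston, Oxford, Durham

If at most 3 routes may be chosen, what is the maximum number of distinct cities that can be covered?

Choosing R2, R3, R6 covers {Norwich, Exeter, Preston, Bath, Oxford, Hull, Durham} — 7 cities.
That is all 7 cities.

7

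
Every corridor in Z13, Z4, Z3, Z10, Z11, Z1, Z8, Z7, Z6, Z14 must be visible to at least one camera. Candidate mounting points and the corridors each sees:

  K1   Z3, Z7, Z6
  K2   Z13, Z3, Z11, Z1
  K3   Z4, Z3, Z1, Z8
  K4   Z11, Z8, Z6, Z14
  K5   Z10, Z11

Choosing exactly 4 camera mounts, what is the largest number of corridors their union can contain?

9

Choosing K1, K2, K3, K4 covers {Z13, Z4, Z3, Z11, Z1, Z8, Z7, Z6, Z14} — 9 corridors.
No choice of 4 camera mounts does better; here Z10 is left uncovered.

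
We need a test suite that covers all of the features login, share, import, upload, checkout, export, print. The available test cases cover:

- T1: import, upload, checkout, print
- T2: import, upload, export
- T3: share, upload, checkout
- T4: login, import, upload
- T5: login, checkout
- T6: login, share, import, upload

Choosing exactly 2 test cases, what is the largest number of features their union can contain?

6

Choosing T1, T6 covers {login, share, import, upload, checkout, print} — 6 features.
No choice of 2 test cases does better; here export is left uncovered.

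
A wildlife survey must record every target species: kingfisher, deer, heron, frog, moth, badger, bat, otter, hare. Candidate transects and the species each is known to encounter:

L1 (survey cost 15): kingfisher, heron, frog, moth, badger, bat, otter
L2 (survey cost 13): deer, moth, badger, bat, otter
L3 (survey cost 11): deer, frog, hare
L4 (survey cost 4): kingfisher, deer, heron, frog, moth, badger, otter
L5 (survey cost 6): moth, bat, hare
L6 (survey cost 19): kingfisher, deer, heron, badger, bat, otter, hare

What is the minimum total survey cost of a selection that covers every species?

L4, L5 cover every species at survey cost 4 + 6 = 10.
Any cover uses at least 2 transects; among all covering selections none totals below 10.

10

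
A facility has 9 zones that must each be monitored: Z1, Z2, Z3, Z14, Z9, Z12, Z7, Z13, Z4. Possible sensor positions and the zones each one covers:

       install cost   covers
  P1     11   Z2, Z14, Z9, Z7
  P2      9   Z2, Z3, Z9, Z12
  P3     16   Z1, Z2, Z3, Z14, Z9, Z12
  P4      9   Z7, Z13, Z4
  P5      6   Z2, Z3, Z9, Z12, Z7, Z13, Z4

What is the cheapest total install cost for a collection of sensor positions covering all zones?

P3, P5 cover every zone at install cost 16 + 6 = 22.
Any cover uses at least 2 sensor positions; among all covering selections none totals below 22.

22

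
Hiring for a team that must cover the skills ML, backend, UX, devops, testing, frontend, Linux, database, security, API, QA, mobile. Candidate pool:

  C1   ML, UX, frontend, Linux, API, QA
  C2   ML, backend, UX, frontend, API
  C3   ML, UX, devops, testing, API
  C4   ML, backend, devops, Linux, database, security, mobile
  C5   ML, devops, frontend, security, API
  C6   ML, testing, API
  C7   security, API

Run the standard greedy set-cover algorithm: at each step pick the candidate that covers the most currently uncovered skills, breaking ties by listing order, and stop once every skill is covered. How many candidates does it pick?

3

Pick 1: C4 covers 7 new skills (ML, backend, devops, Linux, database, security, mobile).
Pick 2: C1 covers 4 new skills (UX, frontend, API, QA).
Pick 3: C3 covers 1 new skills (testing).
Greedy uses 3 candidates.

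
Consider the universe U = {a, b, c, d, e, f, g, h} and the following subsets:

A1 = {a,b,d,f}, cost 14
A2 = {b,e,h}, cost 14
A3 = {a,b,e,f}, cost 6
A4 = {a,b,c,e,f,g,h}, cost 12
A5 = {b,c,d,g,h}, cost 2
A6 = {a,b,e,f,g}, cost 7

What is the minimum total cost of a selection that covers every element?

A3, A5 cover every element at cost 6 + 2 = 8.
Any cover uses at least 2 sets; among all covering selections none totals below 8.

8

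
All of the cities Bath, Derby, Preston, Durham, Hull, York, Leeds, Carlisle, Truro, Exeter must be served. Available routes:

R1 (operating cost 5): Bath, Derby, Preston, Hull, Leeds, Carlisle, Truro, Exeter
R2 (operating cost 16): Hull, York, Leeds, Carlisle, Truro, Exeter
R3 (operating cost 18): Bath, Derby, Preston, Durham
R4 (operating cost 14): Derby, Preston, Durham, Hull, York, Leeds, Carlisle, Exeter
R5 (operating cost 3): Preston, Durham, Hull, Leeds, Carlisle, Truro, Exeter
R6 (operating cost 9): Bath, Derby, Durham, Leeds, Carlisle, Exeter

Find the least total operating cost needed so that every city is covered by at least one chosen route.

R1, R4 cover every city at operating cost 5 + 14 = 19.
Any cover uses at least 2 routes; among all covering selections none totals below 19.

19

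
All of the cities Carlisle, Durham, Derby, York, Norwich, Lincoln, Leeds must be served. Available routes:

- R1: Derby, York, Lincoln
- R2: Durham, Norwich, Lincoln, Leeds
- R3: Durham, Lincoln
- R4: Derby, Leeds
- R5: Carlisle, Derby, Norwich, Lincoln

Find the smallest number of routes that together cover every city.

3

R1, R2, R5 together cover {Carlisle, Durham, Derby, York, Norwich, Lincoln, Leeds} — every city.
No 2 of the 5 routes cover everything (all 10 pairs fall short), so 3 is minimum.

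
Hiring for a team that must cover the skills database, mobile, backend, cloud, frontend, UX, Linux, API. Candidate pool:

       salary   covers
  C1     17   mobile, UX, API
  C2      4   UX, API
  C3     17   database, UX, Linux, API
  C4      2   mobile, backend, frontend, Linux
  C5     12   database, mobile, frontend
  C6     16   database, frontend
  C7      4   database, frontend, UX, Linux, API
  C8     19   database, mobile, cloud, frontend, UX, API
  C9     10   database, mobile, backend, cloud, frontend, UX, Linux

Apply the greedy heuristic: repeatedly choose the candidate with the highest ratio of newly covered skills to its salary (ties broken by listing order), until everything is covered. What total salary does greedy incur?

Pick 1: C4 adds 4 new (mobile, backend, frontend, Linux) at salary 2 (ratio 4/2).
Pick 2: C7 adds 3 new (database, UX, API) at salary 4 (ratio 3/4).
Pick 3: C9 adds 1 new (cloud) at salary 10 (ratio 1/10).
Greedy total salary: 2 + 4 + 10 = 16. (The true optimum is 14, so greedy overshoots here.)

16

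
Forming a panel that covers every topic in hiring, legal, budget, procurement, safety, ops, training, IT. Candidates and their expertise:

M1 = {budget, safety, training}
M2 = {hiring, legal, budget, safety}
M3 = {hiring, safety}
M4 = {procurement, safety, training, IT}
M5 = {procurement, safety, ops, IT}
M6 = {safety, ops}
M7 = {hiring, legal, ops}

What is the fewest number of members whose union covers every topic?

3

M1, M2, M5 together cover {hiring, legal, budget, procurement, safety, ops, training, IT} — every topic.
No 2 of the 7 members cover everything (all 21 pairs fall short), so 3 is minimum.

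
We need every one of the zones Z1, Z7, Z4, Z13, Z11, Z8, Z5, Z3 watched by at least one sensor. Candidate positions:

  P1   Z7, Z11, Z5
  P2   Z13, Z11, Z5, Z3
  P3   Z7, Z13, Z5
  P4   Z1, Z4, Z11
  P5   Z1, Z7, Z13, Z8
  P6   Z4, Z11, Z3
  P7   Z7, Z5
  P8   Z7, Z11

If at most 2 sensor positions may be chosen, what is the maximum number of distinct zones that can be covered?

7

Choosing P2, P5 covers {Z1, Z7, Z13, Z11, Z8, Z5, Z3} — 7 zones.
No choice of 2 sensor positions does better; here Z4 is left uncovered.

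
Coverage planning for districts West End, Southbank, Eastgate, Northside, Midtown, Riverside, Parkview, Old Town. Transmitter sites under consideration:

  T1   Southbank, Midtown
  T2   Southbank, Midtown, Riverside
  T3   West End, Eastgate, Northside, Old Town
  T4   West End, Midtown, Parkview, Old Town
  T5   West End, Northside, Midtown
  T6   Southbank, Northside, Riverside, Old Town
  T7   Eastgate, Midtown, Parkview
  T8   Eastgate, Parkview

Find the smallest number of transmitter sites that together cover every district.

3

T2, T3, T4 together cover {West End, Southbank, Eastgate, Northside, Midtown, Riverside, Parkview, Old Town} — every district.
No 2 of the 8 transmitter sites cover everything (all 28 pairs fall short), so 3 is minimum.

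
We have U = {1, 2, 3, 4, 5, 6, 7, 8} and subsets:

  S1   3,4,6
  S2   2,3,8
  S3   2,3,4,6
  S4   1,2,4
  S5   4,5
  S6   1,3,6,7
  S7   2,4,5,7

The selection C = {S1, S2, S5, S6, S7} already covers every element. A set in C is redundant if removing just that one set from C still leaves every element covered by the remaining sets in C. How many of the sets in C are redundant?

Drop S1: the rest still cover every element — redundant.
Drop S2: 8 uncovered — not redundant.
Drop S5: the rest still cover every element — redundant.
Drop S6: 1 uncovered — not redundant.
Drop S7: the rest still cover every element — redundant.
3 redundant: S1, S5, S7.

3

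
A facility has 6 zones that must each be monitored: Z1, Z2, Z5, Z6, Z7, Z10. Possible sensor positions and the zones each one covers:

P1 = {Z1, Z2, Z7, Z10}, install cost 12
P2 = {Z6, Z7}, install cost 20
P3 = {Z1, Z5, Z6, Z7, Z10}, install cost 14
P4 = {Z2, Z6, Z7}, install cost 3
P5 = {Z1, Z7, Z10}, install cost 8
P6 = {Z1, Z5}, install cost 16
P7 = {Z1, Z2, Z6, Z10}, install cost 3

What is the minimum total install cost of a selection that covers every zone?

17

P3, P4 cover every zone at install cost 14 + 3 = 17.
Any cover uses at least 2 sensor positions; among all covering selections none totals below 17.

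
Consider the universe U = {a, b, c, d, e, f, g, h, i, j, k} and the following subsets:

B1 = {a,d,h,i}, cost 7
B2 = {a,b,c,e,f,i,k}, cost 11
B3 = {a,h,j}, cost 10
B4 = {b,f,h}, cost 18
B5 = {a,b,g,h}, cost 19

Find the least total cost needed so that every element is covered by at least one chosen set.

47

B1, B2, B3, B5 cover every element at cost 7 + 11 + 10 + 19 = 47.
Any cover uses at least 4 sets; among all covering selections none totals below 47.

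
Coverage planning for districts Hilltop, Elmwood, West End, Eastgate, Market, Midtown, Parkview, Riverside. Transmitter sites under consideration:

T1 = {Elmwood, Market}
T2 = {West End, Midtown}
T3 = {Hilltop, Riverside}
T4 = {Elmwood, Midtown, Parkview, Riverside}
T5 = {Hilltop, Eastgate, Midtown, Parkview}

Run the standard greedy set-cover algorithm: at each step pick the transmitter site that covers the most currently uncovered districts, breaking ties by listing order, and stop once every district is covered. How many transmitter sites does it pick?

4

Pick 1: T4 covers 4 new districts (Elmwood, Midtown, Parkview, Riverside).
Pick 2: T5 covers 2 new districts (Hilltop, Eastgate).
Pick 3: T1 covers 1 new districts (Market).
Pick 4: T2 covers 1 new districts (West End).
Greedy uses 4 transmitter sites.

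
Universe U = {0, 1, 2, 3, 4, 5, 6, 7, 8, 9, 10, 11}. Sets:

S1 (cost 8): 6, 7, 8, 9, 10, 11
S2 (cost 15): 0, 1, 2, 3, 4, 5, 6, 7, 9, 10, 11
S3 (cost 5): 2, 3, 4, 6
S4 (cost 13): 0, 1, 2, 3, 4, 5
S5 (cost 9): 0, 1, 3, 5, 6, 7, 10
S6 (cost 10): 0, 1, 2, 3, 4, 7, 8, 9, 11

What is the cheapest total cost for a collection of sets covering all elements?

S5, S6 cover every element at cost 9 + 10 = 19.
Any cover uses at least 2 sets; among all covering selections none totals below 19.

19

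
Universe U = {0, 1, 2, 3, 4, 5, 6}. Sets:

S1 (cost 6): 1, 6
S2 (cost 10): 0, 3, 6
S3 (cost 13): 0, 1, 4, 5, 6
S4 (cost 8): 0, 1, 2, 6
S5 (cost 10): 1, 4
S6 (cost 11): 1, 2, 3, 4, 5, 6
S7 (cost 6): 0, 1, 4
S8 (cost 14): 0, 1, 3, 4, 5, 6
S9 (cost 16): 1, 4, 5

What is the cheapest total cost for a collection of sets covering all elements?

S6, S7 cover every element at cost 11 + 6 = 17.
Any cover uses at least 2 sets; among all covering selections none totals below 17.

17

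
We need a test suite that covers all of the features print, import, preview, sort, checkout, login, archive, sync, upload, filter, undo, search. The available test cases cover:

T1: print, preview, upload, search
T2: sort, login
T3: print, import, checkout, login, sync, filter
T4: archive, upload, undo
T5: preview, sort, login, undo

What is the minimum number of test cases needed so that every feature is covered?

T1, T2, T3, T4 together cover {print, import, preview, sort, checkout, login, archive, sync, upload, filter, undo, search} — every feature.
No 3 of the 5 test cases cover everything (all 10 triples fall short), so 4 is minimum.

4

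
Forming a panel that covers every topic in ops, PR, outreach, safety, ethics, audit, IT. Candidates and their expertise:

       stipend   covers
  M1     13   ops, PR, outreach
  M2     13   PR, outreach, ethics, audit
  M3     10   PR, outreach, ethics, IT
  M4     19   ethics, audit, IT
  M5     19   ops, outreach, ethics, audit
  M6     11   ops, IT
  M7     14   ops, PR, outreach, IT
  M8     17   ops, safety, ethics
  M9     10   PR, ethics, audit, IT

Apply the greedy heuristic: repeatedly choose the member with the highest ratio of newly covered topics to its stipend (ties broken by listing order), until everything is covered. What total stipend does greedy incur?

37

Pick 1: M3 adds 4 new (PR, outreach, ethics, IT) at stipend 10 (ratio 4/10).
Pick 2: M8 adds 2 new (ops, safety) at stipend 17 (ratio 2/17).
Pick 3: M9 adds 1 new (audit) at stipend 10 (ratio 1/10).
Greedy total stipend: 10 + 17 + 10 = 37.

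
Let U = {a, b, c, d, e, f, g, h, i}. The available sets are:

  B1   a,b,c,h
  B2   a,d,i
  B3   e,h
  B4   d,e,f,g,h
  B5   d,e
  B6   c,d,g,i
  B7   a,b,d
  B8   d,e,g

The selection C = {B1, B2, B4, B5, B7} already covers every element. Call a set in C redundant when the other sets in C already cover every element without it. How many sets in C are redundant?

2

Drop B1: c uncovered — not redundant.
Drop B2: i uncovered — not redundant.
Drop B4: f, g uncovered — not redundant.
Drop B5: the rest still cover every element — redundant.
Drop B7: the rest still cover every element — redundant.
2 redundant: B5, B7.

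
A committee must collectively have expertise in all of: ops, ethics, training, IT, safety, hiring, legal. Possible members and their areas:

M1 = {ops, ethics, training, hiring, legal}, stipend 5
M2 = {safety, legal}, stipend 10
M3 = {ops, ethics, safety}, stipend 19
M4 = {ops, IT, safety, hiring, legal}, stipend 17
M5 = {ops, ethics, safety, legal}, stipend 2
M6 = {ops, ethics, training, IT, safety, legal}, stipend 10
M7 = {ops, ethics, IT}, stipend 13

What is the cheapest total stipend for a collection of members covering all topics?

15

M1, M6 cover every topic at stipend 5 + 10 = 15.
Any cover uses at least 2 members; among all covering selections none totals below 15.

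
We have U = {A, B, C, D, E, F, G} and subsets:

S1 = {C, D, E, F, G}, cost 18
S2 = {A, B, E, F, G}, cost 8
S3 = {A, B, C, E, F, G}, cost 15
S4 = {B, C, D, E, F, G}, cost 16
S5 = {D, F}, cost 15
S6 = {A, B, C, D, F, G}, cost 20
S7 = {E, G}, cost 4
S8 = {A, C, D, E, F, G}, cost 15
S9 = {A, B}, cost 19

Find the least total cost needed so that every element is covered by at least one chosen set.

S2, S8 cover every element at cost 8 + 15 = 23.
Any cover uses at least 2 sets; among all covering selections none totals below 23.

23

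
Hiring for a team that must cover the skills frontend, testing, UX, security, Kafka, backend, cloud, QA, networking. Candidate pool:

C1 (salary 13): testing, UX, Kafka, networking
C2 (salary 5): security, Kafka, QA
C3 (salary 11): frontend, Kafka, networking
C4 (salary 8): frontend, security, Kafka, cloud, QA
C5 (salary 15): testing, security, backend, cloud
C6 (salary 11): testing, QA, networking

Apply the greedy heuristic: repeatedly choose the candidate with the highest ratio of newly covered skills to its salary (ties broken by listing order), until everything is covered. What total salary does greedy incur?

Pick 1: C4 adds 5 new (frontend, security, Kafka, cloud, QA) at salary 8 (ratio 5/8).
Pick 2: C1 adds 3 new (testing, UX, networking) at salary 13 (ratio 3/13).
Pick 3: C5 adds 1 new (backend) at salary 15 (ratio 1/15).
Greedy total salary: 8 + 13 + 15 = 36.

36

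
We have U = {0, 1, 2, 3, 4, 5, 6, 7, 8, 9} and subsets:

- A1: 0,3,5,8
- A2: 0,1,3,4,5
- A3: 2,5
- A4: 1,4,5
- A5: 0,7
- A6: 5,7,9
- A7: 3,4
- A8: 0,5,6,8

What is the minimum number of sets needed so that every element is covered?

A2, A3, A6, A8 together cover {0, 1, 2, 3, 4, 5, 6, 7, 8, 9} — every element.
No 3 of the 8 sets cover everything (all 56 triples fall short), so 4 is minimum.

4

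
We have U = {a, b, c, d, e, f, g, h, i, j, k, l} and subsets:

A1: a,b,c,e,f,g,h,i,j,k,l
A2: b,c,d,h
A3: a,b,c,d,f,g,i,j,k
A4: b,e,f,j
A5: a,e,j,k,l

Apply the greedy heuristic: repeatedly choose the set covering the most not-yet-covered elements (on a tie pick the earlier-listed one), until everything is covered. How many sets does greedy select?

2

Pick 1: A1 covers 11 new elements (a, b, c, e, f, g, h, i, j, k, l).
Pick 2: A2 covers 1 new elements (d).
Greedy uses 2 sets.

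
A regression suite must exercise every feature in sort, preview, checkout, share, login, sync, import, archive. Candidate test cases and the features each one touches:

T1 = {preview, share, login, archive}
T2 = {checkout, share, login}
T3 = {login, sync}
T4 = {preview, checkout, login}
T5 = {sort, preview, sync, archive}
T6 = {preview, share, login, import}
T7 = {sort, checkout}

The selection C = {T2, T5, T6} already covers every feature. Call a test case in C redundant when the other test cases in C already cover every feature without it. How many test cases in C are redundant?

Drop T2: checkout uncovered — not redundant.
Drop T5: sort, sync, archive uncovered — not redundant.
Drop T6: import uncovered — not redundant.
None of the test cases in C is redundant.

0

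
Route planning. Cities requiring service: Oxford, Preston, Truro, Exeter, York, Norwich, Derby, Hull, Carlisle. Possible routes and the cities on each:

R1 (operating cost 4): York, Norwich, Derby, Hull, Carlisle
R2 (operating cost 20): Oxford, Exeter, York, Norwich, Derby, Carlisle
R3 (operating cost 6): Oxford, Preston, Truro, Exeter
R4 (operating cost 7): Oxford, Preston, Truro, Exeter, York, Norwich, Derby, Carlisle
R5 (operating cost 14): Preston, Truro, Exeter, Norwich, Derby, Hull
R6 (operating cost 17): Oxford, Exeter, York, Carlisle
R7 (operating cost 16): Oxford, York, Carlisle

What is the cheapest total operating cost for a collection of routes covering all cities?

10

R1, R3 cover every city at operating cost 4 + 6 = 10.
Any cover uses at least 2 routes; among all covering selections none totals below 10.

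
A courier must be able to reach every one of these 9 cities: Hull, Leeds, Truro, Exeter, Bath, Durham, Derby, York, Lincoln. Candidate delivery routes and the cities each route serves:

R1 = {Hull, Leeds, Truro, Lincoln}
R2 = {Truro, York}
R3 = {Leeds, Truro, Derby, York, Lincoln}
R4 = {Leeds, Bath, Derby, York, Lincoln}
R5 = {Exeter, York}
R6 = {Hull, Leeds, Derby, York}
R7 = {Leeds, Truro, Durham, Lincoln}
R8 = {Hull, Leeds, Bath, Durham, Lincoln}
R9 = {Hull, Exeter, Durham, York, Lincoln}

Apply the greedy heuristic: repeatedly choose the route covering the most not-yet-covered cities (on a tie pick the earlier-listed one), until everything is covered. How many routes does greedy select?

3

Pick 1: R3 covers 5 new cities (Leeds, Truro, Derby, York, Lincoln).
Pick 2: R8 covers 3 new cities (Hull, Bath, Durham).
Pick 3: R5 covers 1 new cities (Exeter).
Greedy uses 3 routes.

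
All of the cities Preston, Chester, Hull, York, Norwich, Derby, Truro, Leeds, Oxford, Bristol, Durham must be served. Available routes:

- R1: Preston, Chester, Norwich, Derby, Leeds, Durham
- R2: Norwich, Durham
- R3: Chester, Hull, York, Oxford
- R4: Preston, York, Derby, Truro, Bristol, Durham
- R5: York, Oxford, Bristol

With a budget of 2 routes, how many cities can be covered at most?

9

Choosing R1, R3 covers {Preston, Chester, Hull, York, Norwich, Derby, Leeds, Oxford, Durham} — 9 cities.
No choice of 2 routes does better; here Truro, Bristol are left uncovered.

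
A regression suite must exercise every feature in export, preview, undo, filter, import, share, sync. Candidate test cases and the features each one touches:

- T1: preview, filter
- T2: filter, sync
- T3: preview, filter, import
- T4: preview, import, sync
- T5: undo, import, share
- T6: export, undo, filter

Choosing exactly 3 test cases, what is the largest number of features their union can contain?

Choosing T4, T5, T6 covers {export, preview, undo, filter, import, share, sync} — 7 features.
That is all 7 features.

7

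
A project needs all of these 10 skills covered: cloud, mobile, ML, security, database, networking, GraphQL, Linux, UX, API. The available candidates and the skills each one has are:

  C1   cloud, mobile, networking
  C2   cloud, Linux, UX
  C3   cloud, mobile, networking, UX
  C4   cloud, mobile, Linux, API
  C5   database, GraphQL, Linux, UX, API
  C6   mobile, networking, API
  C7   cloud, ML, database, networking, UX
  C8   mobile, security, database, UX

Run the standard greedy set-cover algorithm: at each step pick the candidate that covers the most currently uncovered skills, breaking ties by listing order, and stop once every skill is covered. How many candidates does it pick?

4

Pick 1: C5 covers 5 new skills (database, GraphQL, Linux, UX, API).
Pick 2: C1 covers 3 new skills (cloud, mobile, networking).
Pick 3: C7 covers 1 new skills (ML).
Pick 4: C8 covers 1 new skills (security).
Greedy uses 4 candidates. (The true minimum is 3.)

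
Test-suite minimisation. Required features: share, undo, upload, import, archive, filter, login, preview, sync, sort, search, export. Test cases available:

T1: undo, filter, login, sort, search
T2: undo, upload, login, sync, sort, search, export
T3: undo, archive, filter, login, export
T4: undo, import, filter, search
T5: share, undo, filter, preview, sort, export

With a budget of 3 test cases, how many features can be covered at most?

11

Choosing T2, T3, T5 covers {share, undo, upload, archive, filter, login, preview, sync, sort, search, export} — 11 features.
No choice of 3 test cases does better; here import is left uncovered.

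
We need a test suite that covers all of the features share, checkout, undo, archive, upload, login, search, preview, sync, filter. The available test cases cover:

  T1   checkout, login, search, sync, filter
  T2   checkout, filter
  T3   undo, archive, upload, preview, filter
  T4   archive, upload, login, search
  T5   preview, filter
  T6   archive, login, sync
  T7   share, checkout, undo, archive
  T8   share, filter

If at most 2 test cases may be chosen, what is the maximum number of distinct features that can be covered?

Choosing T1, T3 covers {checkout, undo, archive, upload, login, search, preview, sync, filter} — 9 features.
No choice of 2 test cases does better; here share is left uncovered.

9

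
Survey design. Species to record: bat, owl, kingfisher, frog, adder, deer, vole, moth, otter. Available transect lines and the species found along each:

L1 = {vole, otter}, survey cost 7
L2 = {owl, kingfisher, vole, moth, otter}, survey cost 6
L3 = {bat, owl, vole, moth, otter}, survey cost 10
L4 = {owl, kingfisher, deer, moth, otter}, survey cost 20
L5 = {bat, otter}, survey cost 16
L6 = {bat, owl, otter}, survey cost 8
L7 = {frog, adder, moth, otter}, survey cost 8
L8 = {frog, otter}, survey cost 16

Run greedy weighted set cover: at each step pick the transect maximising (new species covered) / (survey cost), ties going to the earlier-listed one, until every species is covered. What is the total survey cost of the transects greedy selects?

Pick 1: L2 adds 5 new (owl, kingfisher, vole, moth, otter) at survey cost 6 (ratio 5/6).
Pick 2: L7 adds 2 new (frog, adder) at survey cost 8 (ratio 2/8).
Pick 3: L6 adds 1 new (bat) at survey cost 8 (ratio 1/8).
Pick 4: L4 adds 1 new (deer) at survey cost 20 (ratio 1/20).
Greedy total survey cost: 6 + 8 + 8 + 20 = 42. (The true optimum is 38, so greedy overshoots here.)

42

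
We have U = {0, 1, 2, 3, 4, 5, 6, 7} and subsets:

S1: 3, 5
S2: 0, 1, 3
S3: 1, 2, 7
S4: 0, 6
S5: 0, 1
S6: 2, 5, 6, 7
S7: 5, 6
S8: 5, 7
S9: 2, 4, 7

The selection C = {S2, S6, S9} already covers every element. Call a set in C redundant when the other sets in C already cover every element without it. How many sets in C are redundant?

Drop S2: 0, 1, 3 uncovered — not redundant.
Drop S6: 5, 6 uncovered — not redundant.
Drop S9: 4 uncovered — not redundant.
None of the sets in C is redundant.

0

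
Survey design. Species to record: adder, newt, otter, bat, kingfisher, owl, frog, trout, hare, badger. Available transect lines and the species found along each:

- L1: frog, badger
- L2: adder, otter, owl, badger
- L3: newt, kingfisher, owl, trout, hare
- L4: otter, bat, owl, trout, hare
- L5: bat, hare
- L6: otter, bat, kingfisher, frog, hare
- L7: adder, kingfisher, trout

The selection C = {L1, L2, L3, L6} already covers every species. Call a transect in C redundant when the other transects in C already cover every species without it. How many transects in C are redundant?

Drop L1: the rest still cover every species — redundant.
Drop L2: adder uncovered — not redundant.
Drop L3: newt, trout uncovered — not redundant.
Drop L6: bat uncovered — not redundant.
1 redundant: L1.

1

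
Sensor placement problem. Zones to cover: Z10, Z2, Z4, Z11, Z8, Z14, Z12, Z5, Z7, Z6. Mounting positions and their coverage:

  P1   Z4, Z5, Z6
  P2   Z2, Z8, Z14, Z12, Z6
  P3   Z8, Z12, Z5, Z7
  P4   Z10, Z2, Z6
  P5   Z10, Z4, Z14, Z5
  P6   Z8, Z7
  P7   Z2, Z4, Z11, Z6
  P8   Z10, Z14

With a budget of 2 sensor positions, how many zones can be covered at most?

Choosing P2, P5 covers {Z10, Z2, Z4, Z8, Z14, Z12, Z5, Z6} — 8 zones.
No choice of 2 sensor positions does better; here Z11, Z7 are left uncovered.

8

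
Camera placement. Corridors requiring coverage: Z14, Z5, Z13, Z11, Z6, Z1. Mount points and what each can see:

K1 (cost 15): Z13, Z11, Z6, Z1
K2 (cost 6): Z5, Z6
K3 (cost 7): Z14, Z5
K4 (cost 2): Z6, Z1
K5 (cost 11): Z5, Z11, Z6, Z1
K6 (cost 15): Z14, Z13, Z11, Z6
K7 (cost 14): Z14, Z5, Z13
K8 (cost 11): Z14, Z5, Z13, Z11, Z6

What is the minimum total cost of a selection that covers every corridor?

K4, K8 cover every corridor at cost 2 + 11 = 13.
Any cover uses at least 2 camera mounts; among all covering selections none totals below 13.

13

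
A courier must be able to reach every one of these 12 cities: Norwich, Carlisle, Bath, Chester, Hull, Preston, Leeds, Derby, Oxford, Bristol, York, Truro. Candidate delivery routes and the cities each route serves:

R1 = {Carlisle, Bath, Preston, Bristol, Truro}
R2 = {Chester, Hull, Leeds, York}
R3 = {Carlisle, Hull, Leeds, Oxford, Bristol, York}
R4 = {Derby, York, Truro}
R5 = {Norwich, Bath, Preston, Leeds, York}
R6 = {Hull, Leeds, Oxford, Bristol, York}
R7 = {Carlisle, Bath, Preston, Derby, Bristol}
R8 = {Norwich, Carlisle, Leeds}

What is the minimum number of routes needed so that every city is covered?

R2, R3, R4, R5 together cover {Norwich, Carlisle, Bath, Chester, Hull, Preston, Leeds, Derby, Oxford, Bristol, York, Truro} — every city.
No 3 of the 8 routes cover everything (all 56 triples fall short), so 4 is minimum.

4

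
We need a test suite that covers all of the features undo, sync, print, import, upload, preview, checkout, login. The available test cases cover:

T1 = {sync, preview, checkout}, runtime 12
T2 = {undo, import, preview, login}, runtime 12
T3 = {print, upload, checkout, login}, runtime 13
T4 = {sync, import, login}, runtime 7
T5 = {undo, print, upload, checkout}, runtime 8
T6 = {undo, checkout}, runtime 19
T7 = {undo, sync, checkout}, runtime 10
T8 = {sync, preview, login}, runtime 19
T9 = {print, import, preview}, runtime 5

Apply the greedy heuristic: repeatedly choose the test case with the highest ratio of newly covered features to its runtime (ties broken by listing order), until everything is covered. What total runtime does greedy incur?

20

Pick 1: T9 adds 3 new (print, import, preview) at runtime 5 (ratio 3/5).
Pick 2: T5 adds 3 new (undo, upload, checkout) at runtime 8 (ratio 3/8).
Pick 3: T4 adds 2 new (sync, login) at runtime 7 (ratio 2/7).
Greedy total runtime: 5 + 8 + 7 = 20.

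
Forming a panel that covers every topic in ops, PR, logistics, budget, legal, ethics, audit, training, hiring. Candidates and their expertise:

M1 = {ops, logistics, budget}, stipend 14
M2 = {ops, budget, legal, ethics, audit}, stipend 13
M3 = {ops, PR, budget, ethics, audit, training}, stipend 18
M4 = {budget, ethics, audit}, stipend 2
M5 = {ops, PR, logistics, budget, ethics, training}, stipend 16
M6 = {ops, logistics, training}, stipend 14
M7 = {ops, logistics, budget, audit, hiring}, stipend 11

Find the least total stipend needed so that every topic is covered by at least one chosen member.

40

M2, M5, M7 cover every topic at stipend 13 + 16 + 11 = 40.
Any cover uses at least 3 members; among all covering selections none totals below 40.
Greedy by coverage-per-stipend would pick M4, M7, M5, M2 for 42 — worse than the optimum 40.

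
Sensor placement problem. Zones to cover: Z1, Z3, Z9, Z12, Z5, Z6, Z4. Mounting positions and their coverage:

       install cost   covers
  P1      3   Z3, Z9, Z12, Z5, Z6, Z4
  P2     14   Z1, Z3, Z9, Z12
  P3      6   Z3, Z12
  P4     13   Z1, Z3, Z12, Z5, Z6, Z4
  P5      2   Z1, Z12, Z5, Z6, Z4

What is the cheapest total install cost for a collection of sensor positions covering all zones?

P1, P5 cover every zone at install cost 3 + 2 = 5.
Any cover uses at least 2 sensor positions; among all covering selections none totals below 5.

5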